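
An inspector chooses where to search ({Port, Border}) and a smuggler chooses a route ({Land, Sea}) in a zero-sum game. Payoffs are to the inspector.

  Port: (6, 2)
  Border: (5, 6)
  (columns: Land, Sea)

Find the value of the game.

Row minima: Port → 2, Border → 5; maximin = 5.
Column maxima: Land → 6, Sea → 6; minimax = 6.
5 ≠ 6, so there is no saddle point; optimal play is mixed.
Let the inspector play Port with probability p. Expected payoff against Land: 6p + 5(1−p) = p + 5; against Sea: 2p + 6(1−p) = −4p + 6.
Setting these equal: p + 5 = −4p + 6 ⇒ 5p = 1 ⇒ p = 1/5, and the value is (1)·(1/5) + 5 = 26/5.
For the smuggler: with q = P(Land), equating Port's and Border's payoffs gives 4q + 2 = −q + 6 ⇒ q = 4/5.

26/5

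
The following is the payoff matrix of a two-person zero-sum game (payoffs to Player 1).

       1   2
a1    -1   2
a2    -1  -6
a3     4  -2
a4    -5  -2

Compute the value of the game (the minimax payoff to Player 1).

2/3

Row minima: a1 → -1, a2 → -6, a3 → -2, a4 → -5; maximin = -1.
Column maxima: 1 → 4, 2 → 2; minimax = 2.
-1 ≠ 2, so there is no saddle point; optimal play is mixed.
a2 is strictly dominated by a3, so Player 1 never plays it.
a4 is strictly dominated by a1, so Player 1 never plays it.
On the remaining 2×2 (a1, a3 vs 1, 2):
Let Player 1 play a1 with probability p. Expected payoff against 1: (-1)p + 4(1−p) = −5p + 4; against 2: 2p + (-2)(1−p) = 4p − 2.
Setting these equal: −5p + 4 = 4p − 2 ⇒ −9p = -6 ⇒ p = 2/3, and the value is (-5)·(2/3) + 4 = 2/3.
For Player 2: with q = P(1), equating a1's and a3's payoffs gives −3q + 2 = 6q − 2 ⇒ q = 4/9.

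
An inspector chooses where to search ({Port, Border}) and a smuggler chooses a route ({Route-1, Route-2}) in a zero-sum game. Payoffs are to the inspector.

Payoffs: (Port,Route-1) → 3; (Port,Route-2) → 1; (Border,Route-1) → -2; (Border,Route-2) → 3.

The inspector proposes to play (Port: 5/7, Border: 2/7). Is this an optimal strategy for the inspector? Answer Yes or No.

Yes

Against Route-1 this mix gives (5/7)·3 + (2/7)·(-2) = 11/7.
Against Route-2 this mix gives (5/7)·1 + (2/7)·3 = 11/7.
All of the smuggler's active replies (Route-1, Route-2) yield 11/7, and no column does worse for the inspector. The mix makes the smuggler indifferent and guarantees 11/7, so it is optimal.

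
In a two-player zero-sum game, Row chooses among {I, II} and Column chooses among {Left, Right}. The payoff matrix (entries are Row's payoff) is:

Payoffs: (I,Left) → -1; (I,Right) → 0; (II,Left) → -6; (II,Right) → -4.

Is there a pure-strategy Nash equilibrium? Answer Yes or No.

Row minima: I → -1, II → -6; maximin = -1.
Column maxima: Left → -1, Right → 0; minimax = -1.
maximin = minimax = -1, so a saddle point exists.

Yes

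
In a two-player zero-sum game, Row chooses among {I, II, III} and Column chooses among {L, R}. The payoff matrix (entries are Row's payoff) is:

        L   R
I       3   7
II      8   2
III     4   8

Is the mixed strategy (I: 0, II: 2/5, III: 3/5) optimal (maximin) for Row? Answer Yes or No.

Against L this mix gives (2/5)·8 + (3/5)·4 = 28/5.
Against R this mix gives (2/5)·2 + (3/5)·8 = 28/5.
All of Column's active replies (L, R) yield 28/5, and no column does worse for Row. The mix makes Column indifferent and guarantees 28/5, so it is optimal.

Yes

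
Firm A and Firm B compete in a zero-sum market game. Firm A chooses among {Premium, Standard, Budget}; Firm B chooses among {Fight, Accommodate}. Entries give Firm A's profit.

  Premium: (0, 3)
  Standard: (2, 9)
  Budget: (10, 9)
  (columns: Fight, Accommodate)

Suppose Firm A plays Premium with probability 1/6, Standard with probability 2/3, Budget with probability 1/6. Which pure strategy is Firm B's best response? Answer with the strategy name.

If Firm B plays Fight, Firm A's expected payoff is (1/6)·0 + (2/3)·2 + (1/6)·10 = 3.
If Firm B plays Accommodate, Firm A's expected payoff is (1/6)·3 + (2/3)·9 + (1/6)·9 = 8.
Firm B minimizes Firm A's payoff; the smallest is 3, so the best response is Fight.

Fight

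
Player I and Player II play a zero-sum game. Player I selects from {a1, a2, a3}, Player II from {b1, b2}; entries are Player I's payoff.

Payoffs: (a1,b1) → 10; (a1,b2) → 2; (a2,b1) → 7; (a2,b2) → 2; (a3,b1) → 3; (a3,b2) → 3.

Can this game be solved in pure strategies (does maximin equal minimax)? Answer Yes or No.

Yes

Row minima: a1 → 2, a2 → 2, a3 → 3; maximin = 3.
Column maxima: b1 → 10, b2 → 3; minimax = 3.
maximin = minimax = 3, so a saddle point exists.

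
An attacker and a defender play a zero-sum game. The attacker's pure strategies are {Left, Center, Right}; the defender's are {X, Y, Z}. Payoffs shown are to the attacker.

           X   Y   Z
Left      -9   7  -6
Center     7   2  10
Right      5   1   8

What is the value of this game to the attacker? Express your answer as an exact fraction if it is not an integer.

67/21

Row minima: Left → -9, Center → 2, Right → 1; maximin = 2.
Column maxima: X → 7, Y → 7, Z → 10; minimax = 7.
2 ≠ 7, so there is no saddle point; optimal play is mixed.
Right is strictly dominated by Center, so the attacker never plays it.
Z is strictly dominated by X (it gives the attacker strictly more in every row), so the defender never plays it.
On the remaining 2×2 (Left, Center vs X, Y):
Let the attacker play Left with probability p. Expected payoff against X: (-9)p + 7(1−p) = −16p + 7; against Y: 7p + 2(1−p) = 5p + 2.
Setting these equal: −16p + 7 = 5p + 2 ⇒ −21p = -5 ⇒ p = 5/21, and the value is (-16)·(5/21) + 7 = 67/21.
For the defender: with q = P(X), equating Left's and Center's payoffs gives −16q + 7 = 5q + 2 ⇒ q = 5/21.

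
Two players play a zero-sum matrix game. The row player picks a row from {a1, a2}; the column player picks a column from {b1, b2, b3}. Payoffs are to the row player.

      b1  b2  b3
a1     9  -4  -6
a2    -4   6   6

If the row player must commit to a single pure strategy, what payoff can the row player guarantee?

Row minima: a1 → -6, a2 → -4.
The best of these is -4.

-4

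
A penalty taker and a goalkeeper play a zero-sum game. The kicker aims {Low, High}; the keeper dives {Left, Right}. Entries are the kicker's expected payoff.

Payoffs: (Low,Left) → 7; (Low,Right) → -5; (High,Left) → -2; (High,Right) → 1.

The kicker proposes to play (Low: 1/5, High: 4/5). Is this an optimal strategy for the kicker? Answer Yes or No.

Against Left this mix gives (1/5)·7 + (4/5)·(-2) = -1/5.
Against Right this mix gives (1/5)·(-5) + (4/5)·1 = -1/5.
All of the keeper's active replies (Left, Right) yield -1/5, and no column does worse for the kicker. The mix makes the keeper indifferent and guarantees -1/5, so it is optimal.

Yes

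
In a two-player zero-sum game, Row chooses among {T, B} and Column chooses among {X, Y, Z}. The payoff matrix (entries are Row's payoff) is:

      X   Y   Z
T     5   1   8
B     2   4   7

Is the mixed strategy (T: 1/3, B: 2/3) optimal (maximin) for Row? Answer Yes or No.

Against X this mix gives (1/3)·5 + (2/3)·2 = 3.
Against Y this mix gives (1/3)·1 + (2/3)·4 = 3.
Against Z this mix gives (1/3)·8 + (2/3)·7 = 22/3.
All of Column's active replies (X, Y) yield 3, and no column does worse for Row. The mix makes Column indifferent and guarantees 3, so it is optimal.

Yes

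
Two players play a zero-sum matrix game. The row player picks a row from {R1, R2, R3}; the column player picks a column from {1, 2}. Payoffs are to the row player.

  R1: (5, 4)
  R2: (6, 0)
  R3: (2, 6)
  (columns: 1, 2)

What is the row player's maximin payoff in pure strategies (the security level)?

4

Row minima: R1 → 4, R2 → 0, R3 → 2.
The best of these is 4.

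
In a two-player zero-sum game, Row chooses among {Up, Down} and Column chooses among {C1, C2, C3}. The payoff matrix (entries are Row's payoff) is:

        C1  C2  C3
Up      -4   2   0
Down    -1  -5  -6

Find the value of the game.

Row minima: Up → -4, Down → -6; maximin = -4.
Column maxima: C1 → -1, C2 → 2, C3 → 0; minimax = -1.
-4 ≠ -1, so there is no saddle point; optimal play is mixed.
C2 is strictly dominated by C3 (it gives Row strictly more in every row), so Column never plays it.
On the remaining 2×2 (Up, Down vs C1, C3):
Let Row play Up with probability p. Expected payoff against C1: (-4)p + (-1)(1−p) = −3p − 1; against C3: 0p + (-6)(1−p) = 6p − 6.
Setting these equal: −3p − 1 = 6p − 6 ⇒ −9p = -5 ⇒ p = 5/9, and the value is (-3)·(5/9) − 1 = -8/3.
For Column: with q = P(C1), equating Up's and Down's payoffs gives −4q = 5q − 6 ⇒ q = 2/3.

-8/3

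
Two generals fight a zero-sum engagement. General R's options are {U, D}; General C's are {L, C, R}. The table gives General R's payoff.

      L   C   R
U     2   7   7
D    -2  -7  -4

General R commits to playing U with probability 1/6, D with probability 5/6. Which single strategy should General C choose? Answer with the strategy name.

C

If General C plays L, General R's expected payoff is (1/6)·2 + (5/6)·(-2) = -4/3.
If General C plays C, General R's expected payoff is (1/6)·7 + (5/6)·(-7) = -14/3.
If General C plays R, General R's expected payoff is (1/6)·7 + (5/6)·(-4) = -13/6.
General C minimizes General R's payoff; the smallest is -14/3, so the best response is C.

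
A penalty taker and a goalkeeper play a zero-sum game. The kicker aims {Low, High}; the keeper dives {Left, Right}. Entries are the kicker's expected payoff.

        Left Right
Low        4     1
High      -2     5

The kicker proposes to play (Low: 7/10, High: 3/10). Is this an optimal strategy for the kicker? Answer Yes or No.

Yes

Against Left this mix gives (7/10)·4 + (3/10)·(-2) = 11/5.
Against Right this mix gives (7/10)·1 + (3/10)·5 = 11/5.
All of the keeper's active replies (Left, Right) yield 11/5, and no column does worse for the kicker. The mix makes the keeper indifferent and guarantees 11/5, so it is optimal.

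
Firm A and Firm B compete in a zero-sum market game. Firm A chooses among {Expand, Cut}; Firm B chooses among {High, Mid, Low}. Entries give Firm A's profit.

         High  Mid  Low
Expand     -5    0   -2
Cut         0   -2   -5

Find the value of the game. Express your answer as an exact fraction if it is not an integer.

Row minima: Expand → -5, Cut → -5; maximin = -5.
Column maxima: High → 0, Mid → 0, Low → -2; minimax = -2.
-5 ≠ -2, so there is no saddle point; optimal play is mixed.
Mid is strictly dominated by Low (it gives Firm A strictly more in every row), so Firm B never plays it.
On the remaining 2×2 (Expand, Cut vs High, Low):
Let Firm A play Expand with probability p. Expected payoff against High: (-5)p + 0(1−p) = −5p; against Low: (-2)p + (-5)(1−p) = 3p − 5.
Setting these equal: −5p = 3p − 5 ⇒ −8p = -5 ⇒ p = 5/8, and the value is (-5)·(5/8) = -25/8.
For Firm B: with q = P(High), equating Expand's and Cut's payoffs gives −3q − 2 = 5q − 5 ⇒ q = 3/8.

-25/8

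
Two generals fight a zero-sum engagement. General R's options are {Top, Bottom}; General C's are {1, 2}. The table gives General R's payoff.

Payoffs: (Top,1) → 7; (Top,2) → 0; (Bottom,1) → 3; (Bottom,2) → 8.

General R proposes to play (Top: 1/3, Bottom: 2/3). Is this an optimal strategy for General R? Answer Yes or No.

Against 1 this mix gives (1/3)·7 + (2/3)·3 = 13/3.
Against 2 this mix gives (1/3)·0 + (2/3)·8 = 16/3.
General C will play 1, holding General R to 13/3. Shifting weight toward the row that does better against 1 would raise this floor (the equalizing mix achieves 14/3 against both 1 and 2), so the proposed strategy is not optimal.

No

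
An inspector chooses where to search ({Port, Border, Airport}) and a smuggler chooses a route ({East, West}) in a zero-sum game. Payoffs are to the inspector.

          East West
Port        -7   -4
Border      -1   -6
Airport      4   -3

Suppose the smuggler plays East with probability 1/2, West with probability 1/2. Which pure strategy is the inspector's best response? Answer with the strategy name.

Expected payoff of Port: (1/2)·(-7) + (1/2)·(-4) = -11/2.
Expected payoff of Border: (1/2)·(-1) + (1/2)·(-6) = -7/2.
Expected payoff of Airport: (1/2)·4 + (1/2)·(-3) = 1/2.
The largest is 1/2, so the inspector's best response is Airport.

Airport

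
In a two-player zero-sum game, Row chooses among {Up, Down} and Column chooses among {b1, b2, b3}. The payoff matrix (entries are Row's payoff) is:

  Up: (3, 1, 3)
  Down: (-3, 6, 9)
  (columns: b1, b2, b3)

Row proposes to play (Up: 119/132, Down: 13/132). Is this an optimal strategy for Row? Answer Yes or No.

Against b1 this mix gives (119/132)·3 + (13/132)·(-3) = 53/22.
Against b2 this mix gives (119/132)·1 + (13/132)·6 = 197/132.
Against b3 this mix gives (119/132)·3 + (13/132)·9 = 79/22.
Column will play b2, holding Row to 197/132. Shifting weight toward the row that does better against b2 would raise this floor (the equalizing mix achieves 21/11 against both b2 and b1), so the proposed strategy is not optimal.

No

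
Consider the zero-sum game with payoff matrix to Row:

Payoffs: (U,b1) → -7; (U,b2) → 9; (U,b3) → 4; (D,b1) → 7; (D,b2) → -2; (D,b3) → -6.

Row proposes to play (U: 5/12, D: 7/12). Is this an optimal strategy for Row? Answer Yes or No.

Against b1 this mix gives (5/12)·(-7) + (7/12)·7 = 7/6.
Against b2 this mix gives (5/12)·9 + (7/12)·(-2) = 31/12.
Against b3 this mix gives (5/12)·4 + (7/12)·(-6) = -11/6.
Column will play b3, holding Row to -11/6. Shifting weight toward the row that does better against b3 would raise this floor (the equalizing mix achieves -7/12 against both b3 and b1), so the proposed strategy is not optimal.

No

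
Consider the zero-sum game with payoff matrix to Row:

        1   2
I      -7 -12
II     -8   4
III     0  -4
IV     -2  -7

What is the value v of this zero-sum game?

-2

Row minima: I → -12, II → -8, III → -4, IV → -7; maximin = -4.
Column maxima: 1 → 0, 2 → 4; minimax = 0.
-4 ≠ 0, so there is no saddle point; optimal play is mixed.
I is strictly dominated by III, so Row never plays it.
IV is strictly dominated by III, so Row never plays it.
On the remaining 2×2 (II, III vs 1, 2):
Let Row play II with probability p. Expected payoff against 1: (-8)p + 0(1−p) = −8p; against 2: 4p + (-4)(1−p) = 8p − 4.
Setting these equal: −8p = 8p − 4 ⇒ −16p = -4 ⇒ p = 1/4, and the value is (-8)·(1/4) = -2.
For Column: with q = P(1), equating II's and III's payoffs gives −12q + 4 = 4q − 4 ⇒ q = 1/2.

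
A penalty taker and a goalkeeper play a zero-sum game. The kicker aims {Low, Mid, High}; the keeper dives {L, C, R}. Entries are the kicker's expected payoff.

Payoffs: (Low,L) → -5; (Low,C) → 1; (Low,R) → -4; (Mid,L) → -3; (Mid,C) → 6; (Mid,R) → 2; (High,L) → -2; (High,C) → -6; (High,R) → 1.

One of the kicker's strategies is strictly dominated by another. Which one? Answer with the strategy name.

Low

Mid gives a strictly higher payoff than Low against every column: -3 > -5, 6 > 1, 2 > -4.
So Low is strictly dominated and the kicker never plays it.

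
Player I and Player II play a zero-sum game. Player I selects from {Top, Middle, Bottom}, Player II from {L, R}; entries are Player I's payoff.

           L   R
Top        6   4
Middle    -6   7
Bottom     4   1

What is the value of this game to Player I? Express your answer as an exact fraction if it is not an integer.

Row minima: Top → 4, Middle → -6, Bottom → 1; maximin = 4.
Column maxima: L → 6, R → 7; minimax = 6.
4 ≠ 6, so there is no saddle point; optimal play is mixed.
Bottom is strictly dominated by Top, so Player I never plays it.
On the remaining 2×2 (Top, Middle vs L, R):
Let Player I play Top with probability p. Expected payoff against L: 6p + (-6)(1−p) = 12p − 6; against R: 4p + 7(1−p) = −3p + 7.
Setting these equal: 12p − 6 = −3p + 7 ⇒ 15p = 13 ⇒ p = 13/15, and the value is (12)·(13/15) − 6 = 22/5.
For Player II: with q = P(L), equating Top's and Middle's payoffs gives 2q + 4 = −13q + 7 ⇒ q = 1/5.

22/5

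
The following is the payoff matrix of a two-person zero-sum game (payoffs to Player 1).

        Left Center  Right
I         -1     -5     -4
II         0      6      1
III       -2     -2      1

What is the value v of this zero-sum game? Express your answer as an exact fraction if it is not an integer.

Row minima: I → -5, II → 0, III → -2; maximin = 0.
Column maxima: Left → 0, Center → 6, Right → 1; minimax = 0.
Since maximin = minimax = 0, there is a saddle point and the value is 0.

0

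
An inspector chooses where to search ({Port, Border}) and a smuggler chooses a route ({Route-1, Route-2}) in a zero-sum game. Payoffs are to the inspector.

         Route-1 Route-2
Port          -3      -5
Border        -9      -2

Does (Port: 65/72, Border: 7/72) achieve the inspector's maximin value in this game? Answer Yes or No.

No

Against Route-1 this mix gives (65/72)·(-3) + (7/72)·(-9) = -43/12.
Against Route-2 this mix gives (65/72)·(-5) + (7/72)·(-2) = -113/24.
The smuggler will play Route-2, holding the inspector to -113/24. Shifting weight toward the row that does better against Route-2 would raise this floor (the equalizing mix achieves -13/3 against both Route-2 and Route-1), so the proposed strategy is not optimal.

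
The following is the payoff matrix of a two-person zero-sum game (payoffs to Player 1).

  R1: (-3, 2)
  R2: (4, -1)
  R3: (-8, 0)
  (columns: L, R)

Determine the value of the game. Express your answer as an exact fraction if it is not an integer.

1/2

Row minima: R1 → -3, R2 → -1, R3 → -8; maximin = -1.
Column maxima: L → 4, R → 2; minimax = 2.
-1 ≠ 2, so there is no saddle point; optimal play is mixed.
R3 is strictly dominated by R1, so Player 1 never plays it.
On the remaining 2×2 (R1, R2 vs L, R):
Let Player 1 play R1 with probability p. Expected payoff against L: (-3)p + 4(1−p) = −7p + 4; against R: 2p + (-1)(1−p) = 3p − 1.
Setting these equal: −7p + 4 = 3p − 1 ⇒ −10p = -5 ⇒ p = 1/2, and the value is (-7)·(1/2) + 4 = 1/2.
For Player 2: with q = P(L), equating R1's and R2's payoffs gives −5q + 2 = 5q − 1 ⇒ q = 3/10.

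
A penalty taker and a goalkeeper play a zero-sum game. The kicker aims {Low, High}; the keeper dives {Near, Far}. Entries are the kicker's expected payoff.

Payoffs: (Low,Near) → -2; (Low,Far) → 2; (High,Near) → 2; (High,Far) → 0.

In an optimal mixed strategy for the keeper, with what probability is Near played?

1/3

Row minima: Low → -2, High → 0; maximin = 0.
Column maxima: Near → 2, Far → 2; minimax = 2.
0 ≠ 2, so there is no saddle point; optimal play is mixed.
Let the kicker play Low with probability p. Expected payoff against Near: (-2)p + 2(1−p) = −4p + 2; against Far: 2p + 0(1−p) = 2p.
Setting these equal: −4p + 2 = 2p ⇒ −6p = -2 ⇒ p = 1/3, and the value is (-4)·(1/3) + 2 = 2/3.
For the keeper: with q = P(Near), equating Low's and High's payoffs gives −4q + 2 = 2q ⇒ q = 1/3.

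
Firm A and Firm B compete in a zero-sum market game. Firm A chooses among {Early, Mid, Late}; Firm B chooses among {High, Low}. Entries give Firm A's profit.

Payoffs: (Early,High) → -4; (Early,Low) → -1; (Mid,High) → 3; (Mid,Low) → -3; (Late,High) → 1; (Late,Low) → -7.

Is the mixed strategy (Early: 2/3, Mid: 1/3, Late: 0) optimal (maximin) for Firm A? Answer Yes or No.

Against High this mix gives (2/3)·(-4) + (1/3)·3 = -5/3.
Against Low this mix gives (2/3)·(-1) + (1/3)·(-3) = -5/3.
All of Firm B's active replies (High, Low) yield -5/3, and no column does worse for Firm A. The mix makes Firm B indifferent and guarantees -5/3, so it is optimal.

Yes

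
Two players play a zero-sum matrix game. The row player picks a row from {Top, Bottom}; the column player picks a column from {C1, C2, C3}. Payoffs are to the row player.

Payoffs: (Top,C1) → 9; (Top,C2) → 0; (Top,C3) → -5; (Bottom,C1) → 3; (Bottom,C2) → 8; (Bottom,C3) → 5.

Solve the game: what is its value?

15/4

Row minima: Top → -5, Bottom → 3; maximin = 3.
Column maxima: C1 → 9, C2 → 8, C3 → 5; minimax = 5.
3 ≠ 5, so there is no saddle point; optimal play is mixed.
C2 is strictly dominated by C3 (it gives the row player strictly more in every row), so the column player never plays it.
On the remaining 2×2 (Top, Bottom vs C1, C3):
Let the row player play Top with probability p. Expected payoff against C1: 9p + 3(1−p) = 6p + 3; against C3: (-5)p + 5(1−p) = −10p + 5.
Setting these equal: 6p + 3 = −10p + 5 ⇒ 16p = 2 ⇒ p = 1/8, and the value is (6)·(1/8) + 3 = 15/4.
For the column player: with q = P(C1), equating Top's and Bottom's payoffs gives 14q − 5 = −2q + 5 ⇒ q = 5/8.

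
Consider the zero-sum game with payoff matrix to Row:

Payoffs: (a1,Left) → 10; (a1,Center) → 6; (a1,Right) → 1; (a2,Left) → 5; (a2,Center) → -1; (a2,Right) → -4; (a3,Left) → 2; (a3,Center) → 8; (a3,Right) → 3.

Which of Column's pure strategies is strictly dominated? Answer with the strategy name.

Center

Right holds Row's payoff strictly below Center in every row: 1 < 6, -4 < -1, 3 < 8.
So Center is strictly dominated for Column.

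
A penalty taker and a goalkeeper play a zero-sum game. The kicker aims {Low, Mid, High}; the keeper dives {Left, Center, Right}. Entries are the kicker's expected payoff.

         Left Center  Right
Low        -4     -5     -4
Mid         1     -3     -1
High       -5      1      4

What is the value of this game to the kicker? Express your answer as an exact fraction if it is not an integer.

-7/5

Row minima: Low → -5, Mid → -3, High → -5; maximin = -3.
Column maxima: Left → 1, Center → 1, Right → 4; minimax = 1.
-3 ≠ 1, so there is no saddle point; optimal play is mixed.
Low is strictly dominated by Mid, so the kicker never plays it.
Right is strictly dominated by Center (it gives the kicker strictly more in every row), so the keeper never plays it.
On the remaining 2×2 (Mid, High vs Left, Center):
Let the kicker play Mid with probability p. Expected payoff against Left: 1p + (-5)(1−p) = 6p − 5; against Center: (-3)p + 1(1−p) = −4p + 1.
Setting these equal: 6p − 5 = −4p + 1 ⇒ 10p = 6 ⇒ p = 3/5, and the value is (6)·(3/5) − 5 = -7/5.
For the keeper: with q = P(Left), equating Mid's and High's payoffs gives 4q − 3 = −6q + 1 ⇒ q = 2/5.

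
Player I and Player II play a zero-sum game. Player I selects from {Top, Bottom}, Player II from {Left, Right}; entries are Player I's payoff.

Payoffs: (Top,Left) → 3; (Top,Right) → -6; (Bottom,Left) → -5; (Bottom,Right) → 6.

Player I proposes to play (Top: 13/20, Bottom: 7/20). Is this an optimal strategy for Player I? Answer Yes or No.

No

Against Left this mix gives (13/20)·3 + (7/20)·(-5) = 1/5.
Against Right this mix gives (13/20)·(-6) + (7/20)·6 = -9/5.
Player II will play Right, holding Player I to -9/5. Shifting weight toward the row that does better against Right would raise this floor (the equalizing mix achieves -3/5 against both Right and Left), so the proposed strategy is not optimal.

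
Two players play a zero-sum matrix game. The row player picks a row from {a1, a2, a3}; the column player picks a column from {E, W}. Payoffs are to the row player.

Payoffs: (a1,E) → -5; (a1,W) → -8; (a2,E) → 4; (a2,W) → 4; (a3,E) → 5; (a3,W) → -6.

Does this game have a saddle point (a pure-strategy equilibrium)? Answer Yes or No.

Row minima: a1 → -8, a2 → 4, a3 → -6; maximin = 4.
Column maxima: E → 5, W → 4; minimax = 4.
maximin = minimax = 4, so a saddle point exists.

Yes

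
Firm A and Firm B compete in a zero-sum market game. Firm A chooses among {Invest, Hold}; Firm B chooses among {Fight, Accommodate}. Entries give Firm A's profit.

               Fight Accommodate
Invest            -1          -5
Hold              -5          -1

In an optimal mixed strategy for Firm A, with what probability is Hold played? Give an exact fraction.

1/2

Row minima: Invest → -5, Hold → -5; maximin = -5.
Column maxima: Fight → -1, Accommodate → -1; minimax = -1.
-5 ≠ -1, so there is no saddle point; optimal play is mixed.
Let Firm A play Invest with probability p. Expected payoff against Fight: (-1)p + (-5)(1−p) = 4p − 5; against Accommodate: (-5)p + (-1)(1−p) = −4p − 1.
Setting these equal: 4p − 5 = −4p − 1 ⇒ 8p = 4 ⇒ p = 1/2, and the value is (4)·(1/2) − 5 = -3.
For Firm B: with q = P(Fight), equating Invest's and Hold's payoffs gives 4q − 5 = −4q − 1 ⇒ q = 1/2.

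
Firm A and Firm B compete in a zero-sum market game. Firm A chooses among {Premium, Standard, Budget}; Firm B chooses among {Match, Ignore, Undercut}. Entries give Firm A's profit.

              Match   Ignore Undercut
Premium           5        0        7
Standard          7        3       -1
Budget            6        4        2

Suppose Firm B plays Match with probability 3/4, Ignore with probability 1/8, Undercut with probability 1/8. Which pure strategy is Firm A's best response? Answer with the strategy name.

Expected payoff of Premium: (3/4)·5 + (1/8)·0 + (1/8)·7 = 37/8.
Expected payoff of Standard: (3/4)·7 + (1/8)·3 + (1/8)·(-1) = 11/2.
Expected payoff of Budget: (3/4)·6 + (1/8)·4 + (1/8)·2 = 21/4.
The largest is 11/2, so Firm A's best response is Standard.

Standard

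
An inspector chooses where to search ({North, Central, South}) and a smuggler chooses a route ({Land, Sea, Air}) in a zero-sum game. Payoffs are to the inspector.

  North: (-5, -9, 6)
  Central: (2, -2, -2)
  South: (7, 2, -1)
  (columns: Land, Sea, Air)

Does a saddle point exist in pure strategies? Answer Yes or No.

No

Row minima: North → -9, Central → -2, South → -1; maximin = -1.
Column maxima: Land → 7, Sea → 2, Air → 6; minimax = 2.
-1 ≠ 2, so no pure-strategy equilibrium exists.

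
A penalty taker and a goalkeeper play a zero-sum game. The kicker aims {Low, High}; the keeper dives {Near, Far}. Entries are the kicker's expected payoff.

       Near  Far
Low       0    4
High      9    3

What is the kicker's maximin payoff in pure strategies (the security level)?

Row minima: Low → 0, High → 3.
The best of these is 3.

3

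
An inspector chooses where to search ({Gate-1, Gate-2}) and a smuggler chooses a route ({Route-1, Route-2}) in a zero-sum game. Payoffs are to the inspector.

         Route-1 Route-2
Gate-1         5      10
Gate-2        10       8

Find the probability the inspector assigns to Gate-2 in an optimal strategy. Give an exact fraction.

Row minima: Gate-1 → 5, Gate-2 → 8; maximin = 8.
Column maxima: Route-1 → 10, Route-2 → 10; minimax = 10.
8 ≠ 10, so there is no saddle point; optimal play is mixed.
Let the inspector play Gate-1 with probability p. Expected payoff against Route-1: 5p + 10(1−p) = −5p + 10; against Route-2: 10p + 8(1−p) = 2p + 8.
Setting these equal: −5p + 10 = 2p + 8 ⇒ −7p = -2 ⇒ p = 2/7, and the value is (-5)·(2/7) + 10 = 60/7.
For the smuggler: with q = P(Route-1), equating Gate-1's and Gate-2's payoffs gives −5q + 10 = 2q + 8 ⇒ q = 2/7.

5/7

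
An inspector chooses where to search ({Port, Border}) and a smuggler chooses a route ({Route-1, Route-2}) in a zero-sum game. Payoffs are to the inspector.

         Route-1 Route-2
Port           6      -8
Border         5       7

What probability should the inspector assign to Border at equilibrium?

Row minima: Port → -8, Border → 5; maximin = 5.
Column maxima: Route-1 → 6, Route-2 → 7; minimax = 6.
5 ≠ 6, so there is no saddle point; optimal play is mixed.
Let the inspector play Port with probability p. Expected payoff against Route-1: 6p + 5(1−p) = p + 5; against Route-2: (-8)p + 7(1−p) = −15p + 7.
Setting these equal: p + 5 = −15p + 7 ⇒ 16p = 2 ⇒ p = 1/8, and the value is (1)·(1/8) + 5 = 41/8.
For the smuggler: with q = P(Route-1), equating Port's and Border's payoffs gives 14q − 8 = −2q + 7 ⇒ q = 15/16.

7/8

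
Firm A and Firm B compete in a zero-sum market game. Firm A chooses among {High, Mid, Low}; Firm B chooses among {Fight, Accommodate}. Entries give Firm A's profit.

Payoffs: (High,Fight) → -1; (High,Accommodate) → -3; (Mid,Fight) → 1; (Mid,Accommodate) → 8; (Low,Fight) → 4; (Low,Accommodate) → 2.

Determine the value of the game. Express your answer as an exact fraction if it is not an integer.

10/3

Row minima: High → -3, Mid → 1, Low → 2; maximin = 2.
Column maxima: Fight → 4, Accommodate → 8; minimax = 4.
2 ≠ 4, so there is no saddle point; optimal play is mixed.
High is strictly dominated by Mid, so Firm A never plays it.
On the remaining 2×2 (Mid, Low vs Fight, Accommodate):
Let Firm A play Mid with probability p. Expected payoff against Fight: 1p + 4(1−p) = −3p + 4; against Accommodate: 8p + 2(1−p) = 6p + 2.
Setting these equal: −3p + 4 = 6p + 2 ⇒ −9p = -2 ⇒ p = 2/9, and the value is (-3)·(2/9) + 4 = 10/3.
For Firm B: with q = P(Fight), equating Mid's and Low's payoffs gives −7q + 8 = 2q + 2 ⇒ q = 2/3.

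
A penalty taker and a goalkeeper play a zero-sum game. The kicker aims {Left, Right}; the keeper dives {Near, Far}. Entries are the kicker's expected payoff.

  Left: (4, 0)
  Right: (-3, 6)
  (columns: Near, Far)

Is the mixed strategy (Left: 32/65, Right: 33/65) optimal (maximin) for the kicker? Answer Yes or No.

Against Near this mix gives (32/65)·4 + (33/65)·(-3) = 29/65.
Against Far this mix gives (32/65)·0 + (33/65)·6 = 198/65.
The keeper will play Near, holding the kicker to 29/65. Shifting weight toward the row that does better against Near would raise this floor (the equalizing mix achieves 24/13 against both Near and Far), so the proposed strategy is not optimal.

No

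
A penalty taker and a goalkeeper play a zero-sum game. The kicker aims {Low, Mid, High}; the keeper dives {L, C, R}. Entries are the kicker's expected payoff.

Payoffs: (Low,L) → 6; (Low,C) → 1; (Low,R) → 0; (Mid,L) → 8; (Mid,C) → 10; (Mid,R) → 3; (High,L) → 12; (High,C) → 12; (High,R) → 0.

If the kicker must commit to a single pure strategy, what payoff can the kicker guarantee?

3

Row minima: Low → 0, Mid → 3, High → 0.
The best of these is 3.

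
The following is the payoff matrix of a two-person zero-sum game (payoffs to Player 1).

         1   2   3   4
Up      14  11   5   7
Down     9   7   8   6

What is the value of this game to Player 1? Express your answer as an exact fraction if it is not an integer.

13/2

Row minima: Up → 5, Down → 6; maximin = 6.
Column maxima: 1 → 14, 2 → 11, 3 → 8, 4 → 7; minimax = 7.
6 ≠ 7, so there is no saddle point; optimal play is mixed.
1 is strictly dominated by 2 (it gives Player 1 strictly more in every row), so Player 2 never plays it.
2 is strictly dominated by 4 (it gives Player 1 strictly more in every row), so Player 2 never plays it.
On the remaining 2×2 (Up, Down vs 3, 4):
Let Player 1 play Up with probability p. Expected payoff against 3: 5p + 8(1−p) = −3p + 8; against 4: 7p + 6(1−p) = p + 6.
Setting these equal: −3p + 8 = p + 6 ⇒ −4p = -2 ⇒ p = 1/2, and the value is (-3)·(1/2) + 8 = 13/2.
For Player 2: with q = P(3), equating Up's and Down's payoffs gives −2q + 7 = 2q + 6 ⇒ q = 1/4.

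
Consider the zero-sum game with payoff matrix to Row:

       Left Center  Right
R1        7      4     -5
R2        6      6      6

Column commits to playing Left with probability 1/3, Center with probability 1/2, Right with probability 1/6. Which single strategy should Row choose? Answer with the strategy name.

Expected payoff of R1: (1/3)·7 + (1/2)·4 + (1/6)·(-5) = 7/2.
Expected payoff of R2: (1/3)·6 + (1/2)·6 + (1/6)·6 = 6.
The largest is 6, so Row's best response is R2.

R2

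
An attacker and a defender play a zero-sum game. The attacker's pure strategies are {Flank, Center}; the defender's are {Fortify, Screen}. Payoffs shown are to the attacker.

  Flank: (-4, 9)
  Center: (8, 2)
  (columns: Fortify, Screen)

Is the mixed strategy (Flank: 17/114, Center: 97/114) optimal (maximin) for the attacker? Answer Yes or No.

Against Fortify this mix gives (17/114)·(-4) + (97/114)·8 = 118/19.
Against Screen this mix gives (17/114)·9 + (97/114)·2 = 347/114.
The defender will play Screen, holding the attacker to 347/114. Shifting weight toward the row that does better against Screen would raise this floor (the equalizing mix achieves 80/19 against both Screen and Fortify), so the proposed strategy is not optimal.

No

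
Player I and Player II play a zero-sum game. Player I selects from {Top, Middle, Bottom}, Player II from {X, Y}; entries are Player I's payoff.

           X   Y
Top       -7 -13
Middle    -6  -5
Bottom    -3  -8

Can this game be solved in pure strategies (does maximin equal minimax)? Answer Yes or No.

No

Row minima: Top → -13, Middle → -6, Bottom → -8; maximin = -6.
Column maxima: X → -3, Y → -5; minimax = -5.
-6 ≠ -5, so no pure-strategy equilibrium exists.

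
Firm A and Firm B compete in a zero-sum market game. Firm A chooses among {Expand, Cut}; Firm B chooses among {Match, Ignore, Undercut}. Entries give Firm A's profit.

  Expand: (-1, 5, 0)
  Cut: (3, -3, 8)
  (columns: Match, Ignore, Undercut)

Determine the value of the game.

Row minima: Expand → -1, Cut → -3; maximin = -1.
Column maxima: Match → 3, Ignore → 5, Undercut → 8; minimax = 3.
-1 ≠ 3, so there is no saddle point; optimal play is mixed.
Undercut is strictly dominated by Match (it gives Firm A strictly more in every row), so Firm B never plays it.
On the remaining 2×2 (Expand, Cut vs Match, Ignore):
Let Firm A play Expand with probability p. Expected payoff against Match: (-1)p + 3(1−p) = −4p + 3; against Ignore: 5p + (-3)(1−p) = 8p − 3.
Setting these equal: −4p + 3 = 8p − 3 ⇒ −12p = -6 ⇒ p = 1/2, and the value is (-4)·(1/2) + 3 = 1.
For Firm B: with q = P(Match), equating Expand's and Cut's payoffs gives −6q + 5 = 6q − 3 ⇒ q = 2/3.

1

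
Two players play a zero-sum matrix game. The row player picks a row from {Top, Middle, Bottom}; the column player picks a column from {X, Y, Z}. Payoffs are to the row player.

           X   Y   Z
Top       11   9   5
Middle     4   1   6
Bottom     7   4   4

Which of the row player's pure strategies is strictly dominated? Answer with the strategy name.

Top gives a strictly higher payoff than Bottom against every column: 11 > 7, 9 > 4, 5 > 4.
So Bottom is strictly dominated and the row player never plays it.

Bottom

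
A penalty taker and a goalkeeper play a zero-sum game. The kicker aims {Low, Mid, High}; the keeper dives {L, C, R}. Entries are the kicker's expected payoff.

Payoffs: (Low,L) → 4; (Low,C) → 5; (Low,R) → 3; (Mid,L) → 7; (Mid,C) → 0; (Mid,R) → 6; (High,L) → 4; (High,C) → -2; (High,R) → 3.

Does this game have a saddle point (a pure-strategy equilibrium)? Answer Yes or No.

No

Row minima: Low → 3, Mid → 0, High → -2; maximin = 3.
Column maxima: L → 7, C → 5, R → 6; minimax = 5.
3 ≠ 5, so no pure-strategy equilibrium exists.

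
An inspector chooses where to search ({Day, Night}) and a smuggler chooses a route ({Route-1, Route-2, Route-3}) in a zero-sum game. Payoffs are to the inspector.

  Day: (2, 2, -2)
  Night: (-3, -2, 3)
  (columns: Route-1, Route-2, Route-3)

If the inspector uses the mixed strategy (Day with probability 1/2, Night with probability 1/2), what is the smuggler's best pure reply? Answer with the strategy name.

If the smuggler plays Route-1, the inspector's expected payoff is (1/2)·2 + (1/2)·(-3) = -1/2.
If the smuggler plays Route-2, the inspector's expected payoff is (1/2)·2 + (1/2)·(-2) = 0.
If the smuggler plays Route-3, the inspector's expected payoff is (1/2)·(-2) + (1/2)·3 = 1/2.
The smuggler minimizes the inspector's payoff; the smallest is -1/2, so the best response is Route-1.

Route-1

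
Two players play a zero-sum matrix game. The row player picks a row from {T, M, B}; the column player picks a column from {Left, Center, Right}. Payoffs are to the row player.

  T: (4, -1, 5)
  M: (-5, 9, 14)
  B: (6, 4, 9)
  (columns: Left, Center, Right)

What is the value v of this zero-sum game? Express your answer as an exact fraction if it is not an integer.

Row minima: T → -1, M → -5, B → 4; maximin = 4.
Column maxima: Left → 6, Center → 9, Right → 14; minimax = 6.
4 ≠ 6, so there is no saddle point; optimal play is mixed.
T is strictly dominated by B, so the row player never plays it.
Right is strictly dominated by Left (it gives the row player strictly more in every row), so the column player never plays it.
On the remaining 2×2 (M, B vs Left, Center):
Let the row player play M with probability p. Expected payoff against Left: (-5)p + 6(1−p) = −11p + 6; against Center: 9p + 4(1−p) = 5p + 4.
Setting these equal: −11p + 6 = 5p + 4 ⇒ −16p = -2 ⇒ p = 1/8, and the value is (-11)·(1/8) + 6 = 37/8.
For the column player: with q = P(Left), equating M's and B's payoffs gives −14q + 9 = 2q + 4 ⇒ q = 5/16.

37/8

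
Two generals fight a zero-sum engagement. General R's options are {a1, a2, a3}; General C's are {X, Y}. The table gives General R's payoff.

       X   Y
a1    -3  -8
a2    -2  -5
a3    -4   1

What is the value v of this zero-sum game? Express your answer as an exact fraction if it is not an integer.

-11/4

Row minima: a1 → -8, a2 → -5, a3 → -4; maximin = -4.
Column maxima: X → -2, Y → 1; minimax = -2.
-4 ≠ -2, so there is no saddle point; optimal play is mixed.
a1 is strictly dominated by a2, so General R never plays it.
On the remaining 2×2 (a2, a3 vs X, Y):
Let General R play a2 with probability p. Expected payoff against X: (-2)p + (-4)(1−p) = 2p − 4; against Y: (-5)p + 1(1−p) = −6p + 1.
Setting these equal: 2p − 4 = −6p + 1 ⇒ 8p = 5 ⇒ p = 5/8, and the value is (2)·(5/8) − 4 = -11/4.
For General C: with q = P(X), equating a2's and a3's payoffs gives 3q − 5 = −5q + 1 ⇒ q = 3/4.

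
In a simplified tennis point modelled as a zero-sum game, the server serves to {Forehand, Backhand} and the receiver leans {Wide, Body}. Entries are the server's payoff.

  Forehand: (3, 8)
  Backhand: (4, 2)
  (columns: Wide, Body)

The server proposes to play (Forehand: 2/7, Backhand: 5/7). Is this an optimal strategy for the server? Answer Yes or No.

Yes

Against Wide this mix gives (2/7)·3 + (5/7)·4 = 26/7.
Against Body this mix gives (2/7)·8 + (5/7)·2 = 26/7.
All of the receiver's active replies (Wide, Body) yield 26/7, and no column does worse for the server. The mix makes the receiver indifferent and guarantees 26/7, so it is optimal.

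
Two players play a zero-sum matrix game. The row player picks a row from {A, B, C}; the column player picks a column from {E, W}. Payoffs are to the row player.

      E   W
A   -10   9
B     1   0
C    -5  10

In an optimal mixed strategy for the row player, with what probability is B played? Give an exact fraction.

Row minima: A → -10, B → 0, C → -5; maximin = 0.
Column maxima: E → 1, W → 10; minimax = 1.
0 ≠ 1, so there is no saddle point; optimal play is mixed.
A is strictly dominated by C, so the row player never plays it.
On the remaining 2×2 (B, C vs E, W):
Let the row player play B with probability p. Expected payoff against E: 1p + (-5)(1−p) = 6p − 5; against W: 0p + 10(1−p) = −10p + 10.
Setting these equal: 6p − 5 = −10p + 10 ⇒ 16p = 15 ⇒ p = 15/16, and the value is (6)·(15/16) − 5 = 5/8.
For the column player: with q = P(E), equating B's and C's payoffs gives q = −15q + 10 ⇒ q = 5/8.

15/16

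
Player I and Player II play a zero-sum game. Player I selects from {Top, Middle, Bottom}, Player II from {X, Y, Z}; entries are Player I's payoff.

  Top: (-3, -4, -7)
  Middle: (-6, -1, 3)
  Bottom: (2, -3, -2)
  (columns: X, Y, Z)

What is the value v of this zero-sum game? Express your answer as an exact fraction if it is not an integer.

-2

Row minima: Top → -7, Middle → -6, Bottom → -3; maximin = -3.
Column maxima: X → 2, Y → -1, Z → 3; minimax = -1.
-3 ≠ -1, so there is no saddle point; optimal play is mixed.
Top is strictly dominated by Bottom, so Player I never plays it.
With Top eliminated, Z is strictly dominated by Y (it gives Player I strictly more in every remaining row), so Player II never plays it.
On the remaining 2×2 (Middle, Bottom vs X, Y):
Let Player I play Middle with probability p. Expected payoff against X: (-6)p + 2(1−p) = −8p + 2; against Y: (-1)p + (-3)(1−p) = 2p − 3.
Setting these equal: −8p + 2 = 2p − 3 ⇒ −10p = -5 ⇒ p = 1/2, and the value is (-8)·(1/2) + 2 = -2.
For Player II: with q = P(X), equating Middle's and Bottom's payoffs gives −5q − 1 = 5q − 3 ⇒ q = 1/5.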